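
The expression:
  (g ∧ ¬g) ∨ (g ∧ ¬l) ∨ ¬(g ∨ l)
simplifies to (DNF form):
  ¬l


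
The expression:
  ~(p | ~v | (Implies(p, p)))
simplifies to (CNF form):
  False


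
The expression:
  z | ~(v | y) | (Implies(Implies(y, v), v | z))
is always true.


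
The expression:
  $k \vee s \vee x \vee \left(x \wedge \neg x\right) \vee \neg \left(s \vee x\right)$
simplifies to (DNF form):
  $\text{True}$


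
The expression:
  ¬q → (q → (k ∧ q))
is always true.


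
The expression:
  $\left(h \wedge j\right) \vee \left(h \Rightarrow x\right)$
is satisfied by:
  {x: True, j: True, h: False}
  {x: True, j: False, h: False}
  {j: True, x: False, h: False}
  {x: False, j: False, h: False}
  {h: True, x: True, j: True}
  {h: True, x: True, j: False}
  {h: True, j: True, x: False}


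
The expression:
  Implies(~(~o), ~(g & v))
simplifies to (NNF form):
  ~g | ~o | ~v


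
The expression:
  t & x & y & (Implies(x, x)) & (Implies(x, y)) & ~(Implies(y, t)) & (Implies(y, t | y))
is never true.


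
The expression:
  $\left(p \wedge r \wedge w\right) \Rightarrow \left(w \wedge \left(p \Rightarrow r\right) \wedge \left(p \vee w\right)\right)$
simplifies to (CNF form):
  $\text{True}$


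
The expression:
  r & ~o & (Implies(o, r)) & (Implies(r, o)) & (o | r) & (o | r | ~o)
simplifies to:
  False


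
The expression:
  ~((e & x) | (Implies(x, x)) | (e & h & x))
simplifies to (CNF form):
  False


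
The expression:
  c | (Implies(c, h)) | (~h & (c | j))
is always true.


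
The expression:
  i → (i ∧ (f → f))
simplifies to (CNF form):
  True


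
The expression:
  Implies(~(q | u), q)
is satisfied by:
  {q: True, u: True}
  {q: True, u: False}
  {u: True, q: False}


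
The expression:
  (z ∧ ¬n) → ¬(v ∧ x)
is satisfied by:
  {n: True, v: False, z: False, x: False}
  {n: False, v: False, z: False, x: False}
  {n: True, x: True, v: False, z: False}
  {x: True, n: False, v: False, z: False}
  {n: True, z: True, x: False, v: False}
  {z: True, x: False, v: False, n: False}
  {n: True, x: True, z: True, v: False}
  {x: True, z: True, n: False, v: False}
  {n: True, v: True, x: False, z: False}
  {v: True, x: False, z: False, n: False}
  {n: True, x: True, v: True, z: False}
  {x: True, v: True, n: False, z: False}
  {n: True, z: True, v: True, x: False}
  {z: True, v: True, x: False, n: False}
  {n: True, x: True, z: True, v: True}


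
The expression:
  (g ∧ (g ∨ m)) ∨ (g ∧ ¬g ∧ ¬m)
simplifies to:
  g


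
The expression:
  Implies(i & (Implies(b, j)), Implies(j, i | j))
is always true.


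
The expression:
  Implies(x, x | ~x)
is always true.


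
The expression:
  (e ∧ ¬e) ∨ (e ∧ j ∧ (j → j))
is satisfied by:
  {j: True, e: True}


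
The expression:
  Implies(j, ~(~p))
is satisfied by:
  {p: True, j: False}
  {j: False, p: False}
  {j: True, p: True}


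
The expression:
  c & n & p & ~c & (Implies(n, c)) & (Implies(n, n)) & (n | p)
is never true.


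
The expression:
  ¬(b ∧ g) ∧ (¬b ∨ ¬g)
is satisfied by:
  {g: False, b: False}
  {b: True, g: False}
  {g: True, b: False}


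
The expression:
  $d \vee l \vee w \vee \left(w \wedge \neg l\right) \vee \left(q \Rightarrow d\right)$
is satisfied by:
  {d: True, l: True, w: True, q: False}
  {d: True, l: True, w: False, q: False}
  {d: True, w: True, l: False, q: False}
  {d: True, w: False, l: False, q: False}
  {l: True, w: True, d: False, q: False}
  {l: True, w: False, d: False, q: False}
  {w: True, d: False, l: False, q: False}
  {w: False, d: False, l: False, q: False}
  {q: True, d: True, l: True, w: True}
  {q: True, d: True, l: True, w: False}
  {q: True, d: True, w: True, l: False}
  {q: True, d: True, w: False, l: False}
  {q: True, l: True, w: True, d: False}
  {q: True, l: True, w: False, d: False}
  {q: True, w: True, l: False, d: False}


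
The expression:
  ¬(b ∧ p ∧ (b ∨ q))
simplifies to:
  ¬b ∨ ¬p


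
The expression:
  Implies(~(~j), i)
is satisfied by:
  {i: True, j: False}
  {j: False, i: False}
  {j: True, i: True}


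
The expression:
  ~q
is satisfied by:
  {q: False}


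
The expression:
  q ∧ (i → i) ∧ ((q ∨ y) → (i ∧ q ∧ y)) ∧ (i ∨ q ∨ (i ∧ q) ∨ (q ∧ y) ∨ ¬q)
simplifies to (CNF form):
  i ∧ q ∧ y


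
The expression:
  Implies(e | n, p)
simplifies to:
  p | (~e & ~n)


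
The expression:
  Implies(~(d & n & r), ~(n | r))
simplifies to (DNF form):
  (r & ~r) | (d & n & r) | (~n & ~r) | (d & n & ~n) | (d & r & ~r) | (n & r & ~r) | (d & ~n & ~r) | (n & ~n & ~r)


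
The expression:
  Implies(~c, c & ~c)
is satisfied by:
  {c: True}


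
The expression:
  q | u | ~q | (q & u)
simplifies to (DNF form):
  True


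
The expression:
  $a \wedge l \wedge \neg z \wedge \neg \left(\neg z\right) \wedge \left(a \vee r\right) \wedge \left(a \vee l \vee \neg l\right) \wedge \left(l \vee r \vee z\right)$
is never true.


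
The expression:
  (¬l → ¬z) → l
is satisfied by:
  {z: True, l: True}
  {z: True, l: False}
  {l: True, z: False}


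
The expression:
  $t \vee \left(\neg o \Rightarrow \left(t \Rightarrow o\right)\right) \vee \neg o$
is always true.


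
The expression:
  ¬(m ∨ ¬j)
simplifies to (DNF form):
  j ∧ ¬m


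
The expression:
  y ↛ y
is never true.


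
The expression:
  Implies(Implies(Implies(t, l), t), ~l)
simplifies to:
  ~l | ~t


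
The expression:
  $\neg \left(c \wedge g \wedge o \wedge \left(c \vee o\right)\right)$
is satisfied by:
  {g: False, c: False, o: False}
  {o: True, g: False, c: False}
  {c: True, g: False, o: False}
  {o: True, c: True, g: False}
  {g: True, o: False, c: False}
  {o: True, g: True, c: False}
  {c: True, g: True, o: False}


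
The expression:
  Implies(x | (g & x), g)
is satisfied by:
  {g: True, x: False}
  {x: False, g: False}
  {x: True, g: True}


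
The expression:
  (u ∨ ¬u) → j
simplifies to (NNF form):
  j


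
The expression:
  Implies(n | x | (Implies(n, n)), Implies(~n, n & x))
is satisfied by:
  {n: True}


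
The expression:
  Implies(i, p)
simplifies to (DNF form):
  p | ~i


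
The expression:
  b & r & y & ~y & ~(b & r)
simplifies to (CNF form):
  False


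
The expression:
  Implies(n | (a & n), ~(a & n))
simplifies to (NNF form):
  ~a | ~n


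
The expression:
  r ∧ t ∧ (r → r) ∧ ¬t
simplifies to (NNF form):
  False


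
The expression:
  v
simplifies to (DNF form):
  v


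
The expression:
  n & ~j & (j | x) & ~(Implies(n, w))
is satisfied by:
  {x: True, n: True, w: False, j: False}


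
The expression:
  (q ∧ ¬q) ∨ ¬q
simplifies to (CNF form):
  ¬q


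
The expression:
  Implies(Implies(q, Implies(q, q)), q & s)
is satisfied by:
  {s: True, q: True}


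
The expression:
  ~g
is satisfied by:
  {g: False}


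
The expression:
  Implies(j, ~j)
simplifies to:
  ~j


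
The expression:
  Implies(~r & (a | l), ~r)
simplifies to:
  True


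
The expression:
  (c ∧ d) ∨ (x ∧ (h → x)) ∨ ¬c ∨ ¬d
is always true.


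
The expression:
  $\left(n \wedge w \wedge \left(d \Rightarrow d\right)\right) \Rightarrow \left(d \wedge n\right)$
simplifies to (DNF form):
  $d \vee \neg n \vee \neg w$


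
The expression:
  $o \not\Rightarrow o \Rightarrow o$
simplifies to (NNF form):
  $\text{True}$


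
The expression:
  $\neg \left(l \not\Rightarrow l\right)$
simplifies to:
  $\text{True}$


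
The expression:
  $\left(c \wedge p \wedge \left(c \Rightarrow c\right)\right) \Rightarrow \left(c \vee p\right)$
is always true.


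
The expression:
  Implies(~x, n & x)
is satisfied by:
  {x: True}


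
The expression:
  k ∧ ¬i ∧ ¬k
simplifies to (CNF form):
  False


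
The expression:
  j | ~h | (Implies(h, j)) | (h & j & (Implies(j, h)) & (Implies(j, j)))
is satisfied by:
  {j: True, h: False}
  {h: False, j: False}
  {h: True, j: True}


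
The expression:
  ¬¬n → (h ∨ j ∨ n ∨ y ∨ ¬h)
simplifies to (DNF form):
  True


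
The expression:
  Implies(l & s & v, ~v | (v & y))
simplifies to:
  y | ~l | ~s | ~v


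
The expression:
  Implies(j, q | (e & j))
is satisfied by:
  {q: True, e: True, j: False}
  {q: True, e: False, j: False}
  {e: True, q: False, j: False}
  {q: False, e: False, j: False}
  {j: True, q: True, e: True}
  {j: True, q: True, e: False}
  {j: True, e: True, q: False}


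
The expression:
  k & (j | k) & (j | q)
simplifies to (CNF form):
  k & (j | q)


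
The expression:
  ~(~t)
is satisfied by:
  {t: True}


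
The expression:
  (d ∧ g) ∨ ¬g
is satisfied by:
  {d: True, g: False}
  {g: False, d: False}
  {g: True, d: True}


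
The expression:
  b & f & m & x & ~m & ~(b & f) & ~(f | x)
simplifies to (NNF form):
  False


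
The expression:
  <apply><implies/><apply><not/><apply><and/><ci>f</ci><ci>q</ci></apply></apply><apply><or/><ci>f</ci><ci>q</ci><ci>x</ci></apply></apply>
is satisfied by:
  {x: True, q: True, f: True}
  {x: True, q: True, f: False}
  {x: True, f: True, q: False}
  {x: True, f: False, q: False}
  {q: True, f: True, x: False}
  {q: True, f: False, x: False}
  {f: True, q: False, x: False}


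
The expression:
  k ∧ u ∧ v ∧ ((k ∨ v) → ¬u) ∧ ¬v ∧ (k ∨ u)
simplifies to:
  False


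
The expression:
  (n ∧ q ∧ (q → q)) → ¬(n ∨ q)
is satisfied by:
  {q: False, n: False}
  {n: True, q: False}
  {q: True, n: False}


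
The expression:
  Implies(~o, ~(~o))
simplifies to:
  o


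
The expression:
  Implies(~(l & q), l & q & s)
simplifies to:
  l & q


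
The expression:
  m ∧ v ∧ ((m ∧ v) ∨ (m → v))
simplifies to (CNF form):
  m ∧ v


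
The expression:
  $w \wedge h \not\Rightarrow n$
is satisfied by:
  {h: True, w: True, n: False}


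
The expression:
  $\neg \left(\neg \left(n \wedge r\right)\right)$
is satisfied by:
  {r: True, n: True}


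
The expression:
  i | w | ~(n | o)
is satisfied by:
  {i: True, w: True, o: False, n: False}
  {i: True, n: True, w: True, o: False}
  {i: True, w: True, o: True, n: False}
  {i: True, n: True, w: True, o: True}
  {i: True, o: False, w: False, n: False}
  {i: True, n: True, o: False, w: False}
  {i: True, o: True, w: False, n: False}
  {i: True, n: True, o: True, w: False}
  {w: True, n: False, o: False, i: False}
  {n: True, w: True, o: False, i: False}
  {w: True, o: True, n: False, i: False}
  {n: True, w: True, o: True, i: False}
  {n: False, o: False, w: False, i: False}


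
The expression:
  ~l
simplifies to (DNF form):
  ~l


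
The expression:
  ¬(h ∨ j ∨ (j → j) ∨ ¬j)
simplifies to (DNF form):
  False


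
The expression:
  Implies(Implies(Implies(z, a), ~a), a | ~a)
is always true.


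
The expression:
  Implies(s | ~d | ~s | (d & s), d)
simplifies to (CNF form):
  d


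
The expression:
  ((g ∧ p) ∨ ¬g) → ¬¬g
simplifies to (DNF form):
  g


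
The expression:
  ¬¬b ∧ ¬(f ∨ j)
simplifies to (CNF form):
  b ∧ ¬f ∧ ¬j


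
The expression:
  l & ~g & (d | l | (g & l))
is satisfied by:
  {l: True, g: False}


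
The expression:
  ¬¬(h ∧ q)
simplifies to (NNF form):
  h ∧ q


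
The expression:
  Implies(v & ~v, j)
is always true.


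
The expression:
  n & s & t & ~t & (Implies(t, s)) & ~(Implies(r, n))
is never true.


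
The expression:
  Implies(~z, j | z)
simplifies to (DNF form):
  j | z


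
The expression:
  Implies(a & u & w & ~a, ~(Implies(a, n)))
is always true.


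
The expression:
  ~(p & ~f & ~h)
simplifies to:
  f | h | ~p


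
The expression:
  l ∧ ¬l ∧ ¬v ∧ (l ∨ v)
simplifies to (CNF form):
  False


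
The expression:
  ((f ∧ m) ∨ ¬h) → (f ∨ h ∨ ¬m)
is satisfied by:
  {h: True, f: True, m: False}
  {h: True, f: False, m: False}
  {f: True, h: False, m: False}
  {h: False, f: False, m: False}
  {h: True, m: True, f: True}
  {h: True, m: True, f: False}
  {m: True, f: True, h: False}


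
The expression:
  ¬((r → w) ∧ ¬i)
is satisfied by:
  {i: True, r: True, w: False}
  {i: True, r: False, w: False}
  {i: True, w: True, r: True}
  {i: True, w: True, r: False}
  {r: True, w: False, i: False}


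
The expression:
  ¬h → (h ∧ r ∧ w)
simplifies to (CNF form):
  h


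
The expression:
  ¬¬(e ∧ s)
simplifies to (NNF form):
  e ∧ s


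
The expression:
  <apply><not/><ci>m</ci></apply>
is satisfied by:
  {m: False}


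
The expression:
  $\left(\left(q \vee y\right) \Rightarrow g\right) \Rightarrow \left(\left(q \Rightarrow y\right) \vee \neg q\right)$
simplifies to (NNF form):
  $y \vee \neg g \vee \neg q$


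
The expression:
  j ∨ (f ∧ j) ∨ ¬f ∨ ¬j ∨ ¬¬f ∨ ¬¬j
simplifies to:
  True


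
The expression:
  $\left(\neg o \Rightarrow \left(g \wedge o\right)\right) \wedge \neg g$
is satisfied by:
  {o: True, g: False}


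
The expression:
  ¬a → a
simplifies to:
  a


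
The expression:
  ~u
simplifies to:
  ~u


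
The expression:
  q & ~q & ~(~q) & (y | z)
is never true.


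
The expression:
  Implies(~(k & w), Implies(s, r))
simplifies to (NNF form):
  r | ~s | (k & w)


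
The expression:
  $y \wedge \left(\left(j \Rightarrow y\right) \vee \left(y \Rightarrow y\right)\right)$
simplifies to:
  $y$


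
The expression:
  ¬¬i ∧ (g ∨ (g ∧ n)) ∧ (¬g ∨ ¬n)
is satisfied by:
  {i: True, g: True, n: False}


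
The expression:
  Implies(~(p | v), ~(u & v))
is always true.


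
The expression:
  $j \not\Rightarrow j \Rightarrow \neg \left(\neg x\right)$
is always true.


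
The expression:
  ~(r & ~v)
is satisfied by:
  {v: True, r: False}
  {r: False, v: False}
  {r: True, v: True}


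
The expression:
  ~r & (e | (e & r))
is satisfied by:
  {e: True, r: False}


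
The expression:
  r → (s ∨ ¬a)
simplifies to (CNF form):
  s ∨ ¬a ∨ ¬r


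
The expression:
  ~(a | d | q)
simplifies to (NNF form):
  ~a & ~d & ~q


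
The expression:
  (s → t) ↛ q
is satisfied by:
  {t: True, q: False, s: False}
  {q: False, s: False, t: False}
  {t: True, s: True, q: False}


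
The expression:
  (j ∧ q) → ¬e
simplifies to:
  ¬e ∨ ¬j ∨ ¬q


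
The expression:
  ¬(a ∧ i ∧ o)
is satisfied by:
  {o: False, a: False, i: False}
  {i: True, o: False, a: False}
  {a: True, o: False, i: False}
  {i: True, a: True, o: False}
  {o: True, i: False, a: False}
  {i: True, o: True, a: False}
  {a: True, o: True, i: False}


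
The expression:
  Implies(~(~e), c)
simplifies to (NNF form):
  c | ~e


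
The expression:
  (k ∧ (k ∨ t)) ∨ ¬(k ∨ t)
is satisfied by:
  {k: True, t: False}
  {t: False, k: False}
  {t: True, k: True}


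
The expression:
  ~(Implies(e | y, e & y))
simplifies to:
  (e & ~y) | (y & ~e)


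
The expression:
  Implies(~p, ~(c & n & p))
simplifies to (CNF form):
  True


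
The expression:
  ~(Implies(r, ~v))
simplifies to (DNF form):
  r & v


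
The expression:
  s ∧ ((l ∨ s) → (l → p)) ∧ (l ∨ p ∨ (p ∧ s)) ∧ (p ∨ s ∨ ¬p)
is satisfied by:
  {p: True, s: True}


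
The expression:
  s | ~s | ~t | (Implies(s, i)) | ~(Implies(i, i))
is always true.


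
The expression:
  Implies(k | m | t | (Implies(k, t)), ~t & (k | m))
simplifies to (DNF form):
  (k & ~t) | (m & ~t)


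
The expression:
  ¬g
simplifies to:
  ¬g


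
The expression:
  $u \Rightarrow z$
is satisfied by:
  {z: True, u: False}
  {u: False, z: False}
  {u: True, z: True}


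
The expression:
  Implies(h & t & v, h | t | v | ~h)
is always true.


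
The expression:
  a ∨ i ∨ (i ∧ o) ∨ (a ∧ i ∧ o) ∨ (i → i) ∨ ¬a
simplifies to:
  True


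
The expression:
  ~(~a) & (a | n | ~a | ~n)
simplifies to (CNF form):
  a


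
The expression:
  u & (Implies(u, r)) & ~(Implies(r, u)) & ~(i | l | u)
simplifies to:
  False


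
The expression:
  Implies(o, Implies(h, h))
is always true.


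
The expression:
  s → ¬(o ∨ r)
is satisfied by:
  {r: False, s: False, o: False}
  {o: True, r: False, s: False}
  {r: True, o: False, s: False}
  {o: True, r: True, s: False}
  {s: True, o: False, r: False}


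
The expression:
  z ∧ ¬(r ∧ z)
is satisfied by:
  {z: True, r: False}


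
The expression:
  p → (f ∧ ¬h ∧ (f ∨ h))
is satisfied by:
  {f: True, h: False, p: False}
  {h: False, p: False, f: False}
  {f: True, h: True, p: False}
  {h: True, f: False, p: False}
  {p: True, f: True, h: False}


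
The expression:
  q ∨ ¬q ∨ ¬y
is always true.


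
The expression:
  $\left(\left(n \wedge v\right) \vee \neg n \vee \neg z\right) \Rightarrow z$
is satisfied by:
  {z: True}


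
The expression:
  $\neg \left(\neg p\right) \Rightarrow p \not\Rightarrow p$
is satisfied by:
  {p: False}


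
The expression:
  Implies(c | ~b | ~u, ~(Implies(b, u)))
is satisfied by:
  {b: True, u: False, c: False}
  {b: True, c: True, u: False}
  {b: True, u: True, c: False}


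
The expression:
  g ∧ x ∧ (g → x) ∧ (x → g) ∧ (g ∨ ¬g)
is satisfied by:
  {x: True, g: True}


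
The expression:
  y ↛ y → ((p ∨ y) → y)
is always true.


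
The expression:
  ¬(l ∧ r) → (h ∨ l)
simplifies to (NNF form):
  h ∨ l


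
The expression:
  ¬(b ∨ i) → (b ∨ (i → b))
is always true.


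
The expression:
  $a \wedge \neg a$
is never true.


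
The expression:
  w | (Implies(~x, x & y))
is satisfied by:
  {x: True, w: True}
  {x: True, w: False}
  {w: True, x: False}


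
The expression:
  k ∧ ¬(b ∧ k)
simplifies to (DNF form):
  k ∧ ¬b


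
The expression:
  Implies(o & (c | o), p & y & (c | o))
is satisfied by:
  {p: True, y: True, o: False}
  {p: True, y: False, o: False}
  {y: True, p: False, o: False}
  {p: False, y: False, o: False}
  {o: True, p: True, y: True}


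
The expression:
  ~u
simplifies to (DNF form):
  ~u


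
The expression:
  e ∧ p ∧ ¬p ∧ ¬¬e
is never true.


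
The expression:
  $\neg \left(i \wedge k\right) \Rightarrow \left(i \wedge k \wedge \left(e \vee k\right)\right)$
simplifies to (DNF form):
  $i \wedge k$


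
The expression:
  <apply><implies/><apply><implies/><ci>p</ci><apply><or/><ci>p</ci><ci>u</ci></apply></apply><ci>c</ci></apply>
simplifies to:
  <ci>c</ci>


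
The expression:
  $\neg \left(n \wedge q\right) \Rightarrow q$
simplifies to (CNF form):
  $q$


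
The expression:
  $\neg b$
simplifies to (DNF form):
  $\neg b$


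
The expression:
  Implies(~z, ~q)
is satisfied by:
  {z: True, q: False}
  {q: False, z: False}
  {q: True, z: True}


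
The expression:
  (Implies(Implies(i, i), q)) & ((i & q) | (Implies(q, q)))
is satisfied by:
  {q: True}


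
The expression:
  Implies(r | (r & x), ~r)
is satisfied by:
  {r: False}


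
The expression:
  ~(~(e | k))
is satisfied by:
  {k: True, e: True}
  {k: True, e: False}
  {e: True, k: False}


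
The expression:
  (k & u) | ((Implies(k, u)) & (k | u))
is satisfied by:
  {u: True}


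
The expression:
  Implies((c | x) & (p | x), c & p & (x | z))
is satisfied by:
  {z: True, c: False, x: False, p: False}
  {p: False, c: False, z: False, x: False}
  {p: True, z: True, c: False, x: False}
  {p: True, c: False, z: False, x: False}
  {z: True, c: True, p: False, x: False}
  {c: True, p: False, z: False, x: False}
  {p: True, c: True, z: True, x: False}
  {x: True, z: True, p: True, c: True}
  {x: True, p: True, c: True, z: False}


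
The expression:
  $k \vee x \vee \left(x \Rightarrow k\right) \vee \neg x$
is always true.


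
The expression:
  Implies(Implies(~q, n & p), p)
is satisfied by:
  {p: True, q: False}
  {q: False, p: False}
  {q: True, p: True}


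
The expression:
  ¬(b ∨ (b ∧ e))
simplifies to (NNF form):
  ¬b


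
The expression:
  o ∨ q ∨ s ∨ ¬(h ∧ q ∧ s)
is always true.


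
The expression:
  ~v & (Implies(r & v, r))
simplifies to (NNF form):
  ~v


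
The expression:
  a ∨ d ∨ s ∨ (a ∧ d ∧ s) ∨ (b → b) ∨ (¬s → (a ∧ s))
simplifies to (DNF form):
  True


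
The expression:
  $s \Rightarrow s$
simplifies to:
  $\text{True}$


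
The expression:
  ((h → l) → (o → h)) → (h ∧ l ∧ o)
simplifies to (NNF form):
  o ∧ (l ∨ ¬h)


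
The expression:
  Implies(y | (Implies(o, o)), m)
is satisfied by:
  {m: True}


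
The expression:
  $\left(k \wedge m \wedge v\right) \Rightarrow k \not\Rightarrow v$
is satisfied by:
  {k: False, m: False, v: False}
  {v: True, k: False, m: False}
  {m: True, k: False, v: False}
  {v: True, m: True, k: False}
  {k: True, v: False, m: False}
  {v: True, k: True, m: False}
  {m: True, k: True, v: False}


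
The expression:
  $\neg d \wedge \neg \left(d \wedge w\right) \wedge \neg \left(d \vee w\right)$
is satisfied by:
  {d: False, w: False}


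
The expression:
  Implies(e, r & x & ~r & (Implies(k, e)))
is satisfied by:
  {e: False}


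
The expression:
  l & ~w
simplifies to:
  l & ~w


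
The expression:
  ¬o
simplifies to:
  ¬o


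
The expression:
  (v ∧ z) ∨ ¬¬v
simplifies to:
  v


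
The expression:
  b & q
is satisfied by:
  {b: True, q: True}


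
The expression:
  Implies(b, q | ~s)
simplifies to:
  q | ~b | ~s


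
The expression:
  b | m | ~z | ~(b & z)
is always true.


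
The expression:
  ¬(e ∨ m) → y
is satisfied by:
  {y: True, m: True, e: True}
  {y: True, m: True, e: False}
  {y: True, e: True, m: False}
  {y: True, e: False, m: False}
  {m: True, e: True, y: False}
  {m: True, e: False, y: False}
  {e: True, m: False, y: False}


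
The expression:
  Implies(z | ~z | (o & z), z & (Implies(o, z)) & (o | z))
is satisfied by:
  {z: True}


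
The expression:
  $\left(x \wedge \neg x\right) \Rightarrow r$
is always true.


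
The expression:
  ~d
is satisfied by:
  {d: False}


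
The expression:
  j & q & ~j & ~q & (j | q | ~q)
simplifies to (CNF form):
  False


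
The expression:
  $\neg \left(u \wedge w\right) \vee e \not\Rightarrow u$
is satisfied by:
  {w: False, u: False}
  {u: True, w: False}
  {w: True, u: False}


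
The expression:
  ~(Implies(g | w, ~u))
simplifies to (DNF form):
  (g & u) | (u & w)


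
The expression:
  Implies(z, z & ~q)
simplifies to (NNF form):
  ~q | ~z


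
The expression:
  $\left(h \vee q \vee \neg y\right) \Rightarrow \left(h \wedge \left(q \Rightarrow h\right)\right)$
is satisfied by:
  {h: True, y: True, q: False}
  {h: True, y: False, q: False}
  {q: True, h: True, y: True}
  {q: True, h: True, y: False}
  {y: True, q: False, h: False}


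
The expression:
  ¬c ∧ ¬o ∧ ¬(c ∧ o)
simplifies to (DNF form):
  ¬c ∧ ¬o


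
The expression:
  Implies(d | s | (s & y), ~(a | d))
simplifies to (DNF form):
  (~a & ~d) | (~d & ~s)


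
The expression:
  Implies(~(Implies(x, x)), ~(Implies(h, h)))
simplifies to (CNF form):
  True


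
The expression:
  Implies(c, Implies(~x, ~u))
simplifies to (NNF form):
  x | ~c | ~u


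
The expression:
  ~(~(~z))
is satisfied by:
  {z: False}


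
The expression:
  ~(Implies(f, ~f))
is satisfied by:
  {f: True}


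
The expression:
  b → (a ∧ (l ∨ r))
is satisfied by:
  {r: True, l: True, a: True, b: False}
  {r: True, a: True, l: False, b: False}
  {l: True, a: True, r: False, b: False}
  {a: True, r: False, l: False, b: False}
  {r: True, l: True, a: False, b: False}
  {r: True, a: False, l: False, b: False}
  {l: True, r: False, a: False, b: False}
  {r: False, a: False, l: False, b: False}
  {b: True, r: True, a: True, l: True}
  {b: True, r: True, a: True, l: False}
  {b: True, a: True, l: True, r: False}


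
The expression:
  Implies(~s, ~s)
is always true.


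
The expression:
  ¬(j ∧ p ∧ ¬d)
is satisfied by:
  {d: True, p: False, j: False}
  {p: False, j: False, d: False}
  {j: True, d: True, p: False}
  {j: True, p: False, d: False}
  {d: True, p: True, j: False}
  {p: True, d: False, j: False}
  {j: True, p: True, d: True}


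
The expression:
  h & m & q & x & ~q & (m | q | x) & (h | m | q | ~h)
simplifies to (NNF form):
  False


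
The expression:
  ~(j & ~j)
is always true.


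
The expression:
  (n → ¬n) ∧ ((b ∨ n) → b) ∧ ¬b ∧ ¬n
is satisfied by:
  {n: False, b: False}


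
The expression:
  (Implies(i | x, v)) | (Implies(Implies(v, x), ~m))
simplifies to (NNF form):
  v | ~m | (~i & ~x)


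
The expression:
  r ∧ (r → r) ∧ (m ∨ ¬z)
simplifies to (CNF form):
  r ∧ (m ∨ ¬z)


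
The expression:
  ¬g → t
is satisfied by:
  {t: True, g: True}
  {t: True, g: False}
  {g: True, t: False}


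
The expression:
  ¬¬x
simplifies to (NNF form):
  x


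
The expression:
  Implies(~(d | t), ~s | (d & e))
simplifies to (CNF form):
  d | t | ~s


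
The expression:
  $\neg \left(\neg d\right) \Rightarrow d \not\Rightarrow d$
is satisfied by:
  {d: False}


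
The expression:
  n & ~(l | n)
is never true.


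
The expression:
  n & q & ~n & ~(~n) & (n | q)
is never true.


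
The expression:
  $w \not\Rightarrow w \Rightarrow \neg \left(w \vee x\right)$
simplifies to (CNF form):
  $\text{True}$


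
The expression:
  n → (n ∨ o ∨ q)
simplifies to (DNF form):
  True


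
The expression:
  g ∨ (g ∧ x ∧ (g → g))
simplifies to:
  g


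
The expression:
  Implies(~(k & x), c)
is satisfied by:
  {x: True, c: True, k: True}
  {x: True, c: True, k: False}
  {c: True, k: True, x: False}
  {c: True, k: False, x: False}
  {x: True, k: True, c: False}


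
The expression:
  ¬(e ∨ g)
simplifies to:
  ¬e ∧ ¬g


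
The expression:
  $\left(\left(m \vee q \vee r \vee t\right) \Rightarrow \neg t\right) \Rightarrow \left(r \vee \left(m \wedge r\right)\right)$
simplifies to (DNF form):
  $r \vee t$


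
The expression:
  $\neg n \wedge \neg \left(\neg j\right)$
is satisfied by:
  {j: True, n: False}


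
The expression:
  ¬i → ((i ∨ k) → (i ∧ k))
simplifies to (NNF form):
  i ∨ ¬k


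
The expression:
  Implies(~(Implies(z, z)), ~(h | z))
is always true.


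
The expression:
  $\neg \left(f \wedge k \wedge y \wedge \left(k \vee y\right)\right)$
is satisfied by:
  {k: False, y: False, f: False}
  {f: True, k: False, y: False}
  {y: True, k: False, f: False}
  {f: True, y: True, k: False}
  {k: True, f: False, y: False}
  {f: True, k: True, y: False}
  {y: True, k: True, f: False}


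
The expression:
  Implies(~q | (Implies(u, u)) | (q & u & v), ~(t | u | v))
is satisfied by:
  {u: False, v: False, t: False}


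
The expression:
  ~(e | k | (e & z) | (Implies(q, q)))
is never true.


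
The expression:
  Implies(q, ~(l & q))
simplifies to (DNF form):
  ~l | ~q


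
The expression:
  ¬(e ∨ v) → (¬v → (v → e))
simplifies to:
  True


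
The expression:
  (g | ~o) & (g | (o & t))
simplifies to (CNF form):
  g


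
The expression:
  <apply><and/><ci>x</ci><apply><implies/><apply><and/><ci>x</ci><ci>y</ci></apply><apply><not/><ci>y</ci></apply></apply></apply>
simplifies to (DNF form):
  <apply><and/><ci>x</ci><apply><not/><ci>y</ci></apply></apply>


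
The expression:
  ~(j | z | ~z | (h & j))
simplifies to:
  False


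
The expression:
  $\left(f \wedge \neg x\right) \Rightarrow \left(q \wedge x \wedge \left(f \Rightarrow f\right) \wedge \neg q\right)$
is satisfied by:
  {x: True, f: False}
  {f: False, x: False}
  {f: True, x: True}


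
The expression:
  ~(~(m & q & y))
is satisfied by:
  {m: True, y: True, q: True}


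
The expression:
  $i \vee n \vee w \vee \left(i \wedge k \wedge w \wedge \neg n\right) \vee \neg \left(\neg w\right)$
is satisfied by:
  {i: True, n: True, w: True}
  {i: True, n: True, w: False}
  {i: True, w: True, n: False}
  {i: True, w: False, n: False}
  {n: True, w: True, i: False}
  {n: True, w: False, i: False}
  {w: True, n: False, i: False}


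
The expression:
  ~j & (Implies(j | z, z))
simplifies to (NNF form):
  ~j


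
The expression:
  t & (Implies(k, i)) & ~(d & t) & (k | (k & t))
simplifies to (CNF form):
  i & k & t & ~d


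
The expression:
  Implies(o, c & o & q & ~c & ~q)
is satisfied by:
  {o: False}


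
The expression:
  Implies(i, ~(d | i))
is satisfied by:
  {i: False}


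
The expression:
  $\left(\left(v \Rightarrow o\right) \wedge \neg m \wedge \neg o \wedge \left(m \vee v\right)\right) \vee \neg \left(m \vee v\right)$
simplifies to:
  $\neg m \wedge \neg v$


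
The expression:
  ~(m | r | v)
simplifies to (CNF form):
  ~m & ~r & ~v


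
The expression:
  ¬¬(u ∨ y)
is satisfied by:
  {y: True, u: True}
  {y: True, u: False}
  {u: True, y: False}


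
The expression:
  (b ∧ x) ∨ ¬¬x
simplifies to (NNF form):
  x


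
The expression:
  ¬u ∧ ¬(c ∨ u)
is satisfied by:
  {u: False, c: False}


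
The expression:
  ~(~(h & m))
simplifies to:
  h & m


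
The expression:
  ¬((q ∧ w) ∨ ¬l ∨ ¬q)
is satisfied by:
  {q: True, l: True, w: False}


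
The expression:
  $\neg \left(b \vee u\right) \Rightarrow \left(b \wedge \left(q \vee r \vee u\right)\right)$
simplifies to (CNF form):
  $b \vee u$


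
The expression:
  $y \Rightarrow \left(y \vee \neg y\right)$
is always true.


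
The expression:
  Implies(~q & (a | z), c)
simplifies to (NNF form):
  c | q | (~a & ~z)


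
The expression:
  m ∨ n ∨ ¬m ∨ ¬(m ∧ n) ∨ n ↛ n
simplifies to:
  True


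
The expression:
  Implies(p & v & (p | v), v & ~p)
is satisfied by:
  {p: False, v: False}
  {v: True, p: False}
  {p: True, v: False}


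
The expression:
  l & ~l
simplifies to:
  False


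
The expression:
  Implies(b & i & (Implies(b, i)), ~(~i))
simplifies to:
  True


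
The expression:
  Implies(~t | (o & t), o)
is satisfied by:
  {t: True, o: True}
  {t: True, o: False}
  {o: True, t: False}


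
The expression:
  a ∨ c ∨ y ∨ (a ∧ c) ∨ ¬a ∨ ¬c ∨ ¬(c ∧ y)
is always true.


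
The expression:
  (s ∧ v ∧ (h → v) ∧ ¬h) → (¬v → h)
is always true.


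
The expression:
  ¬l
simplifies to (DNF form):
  ¬l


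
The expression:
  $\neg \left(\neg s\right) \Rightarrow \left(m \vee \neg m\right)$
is always true.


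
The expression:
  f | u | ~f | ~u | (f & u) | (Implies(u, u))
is always true.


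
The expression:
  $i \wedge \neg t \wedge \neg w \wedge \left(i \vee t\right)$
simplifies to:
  $i \wedge \neg t \wedge \neg w$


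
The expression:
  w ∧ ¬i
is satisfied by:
  {w: True, i: False}


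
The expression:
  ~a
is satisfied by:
  {a: False}


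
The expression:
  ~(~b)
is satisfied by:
  {b: True}


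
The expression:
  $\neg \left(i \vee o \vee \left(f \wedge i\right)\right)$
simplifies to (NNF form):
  $\neg i \wedge \neg o$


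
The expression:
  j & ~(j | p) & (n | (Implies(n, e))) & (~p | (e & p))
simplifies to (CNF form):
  False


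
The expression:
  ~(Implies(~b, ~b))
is never true.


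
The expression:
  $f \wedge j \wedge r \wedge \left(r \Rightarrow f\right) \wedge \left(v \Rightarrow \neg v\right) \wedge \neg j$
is never true.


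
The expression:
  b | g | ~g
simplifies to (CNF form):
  True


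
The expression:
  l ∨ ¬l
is always true.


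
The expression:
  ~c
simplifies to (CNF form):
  ~c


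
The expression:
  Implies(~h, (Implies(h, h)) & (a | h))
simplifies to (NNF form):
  a | h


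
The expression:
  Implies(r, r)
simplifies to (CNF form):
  True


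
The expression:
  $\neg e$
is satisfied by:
  {e: False}


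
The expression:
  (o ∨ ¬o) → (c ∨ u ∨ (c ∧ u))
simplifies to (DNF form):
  c ∨ u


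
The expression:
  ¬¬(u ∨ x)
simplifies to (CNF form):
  u ∨ x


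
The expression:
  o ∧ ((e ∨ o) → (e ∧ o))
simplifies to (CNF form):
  e ∧ o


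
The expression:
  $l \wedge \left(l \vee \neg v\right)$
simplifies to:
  $l$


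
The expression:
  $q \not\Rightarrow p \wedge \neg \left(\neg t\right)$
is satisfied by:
  {t: True, q: True, p: False}


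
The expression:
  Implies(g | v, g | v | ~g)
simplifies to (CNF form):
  True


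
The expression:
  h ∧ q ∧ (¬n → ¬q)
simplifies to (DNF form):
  h ∧ n ∧ q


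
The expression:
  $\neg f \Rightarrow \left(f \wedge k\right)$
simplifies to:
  $f$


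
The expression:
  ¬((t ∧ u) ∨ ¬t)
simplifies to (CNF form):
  t ∧ ¬u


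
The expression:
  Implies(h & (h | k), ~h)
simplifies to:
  ~h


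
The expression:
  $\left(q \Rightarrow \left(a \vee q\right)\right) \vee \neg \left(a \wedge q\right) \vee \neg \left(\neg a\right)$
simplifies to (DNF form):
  $\text{True}$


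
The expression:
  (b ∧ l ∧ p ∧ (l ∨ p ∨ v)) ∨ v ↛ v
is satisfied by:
  {p: True, b: True, l: True}


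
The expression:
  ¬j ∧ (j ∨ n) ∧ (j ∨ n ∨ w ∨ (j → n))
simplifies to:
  n ∧ ¬j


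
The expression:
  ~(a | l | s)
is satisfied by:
  {l: False, a: False, s: False}


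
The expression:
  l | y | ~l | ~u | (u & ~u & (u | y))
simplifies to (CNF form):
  True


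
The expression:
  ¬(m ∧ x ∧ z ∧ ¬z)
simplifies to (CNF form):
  True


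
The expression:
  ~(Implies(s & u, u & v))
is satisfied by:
  {u: True, s: True, v: False}


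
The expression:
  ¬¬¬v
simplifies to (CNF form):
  ¬v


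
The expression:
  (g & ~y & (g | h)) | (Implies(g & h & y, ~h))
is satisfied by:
  {h: False, y: False, g: False}
  {g: True, h: False, y: False}
  {y: True, h: False, g: False}
  {g: True, y: True, h: False}
  {h: True, g: False, y: False}
  {g: True, h: True, y: False}
  {y: True, h: True, g: False}


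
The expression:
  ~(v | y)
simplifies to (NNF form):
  ~v & ~y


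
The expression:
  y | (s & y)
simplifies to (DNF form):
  y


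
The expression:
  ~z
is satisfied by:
  {z: False}


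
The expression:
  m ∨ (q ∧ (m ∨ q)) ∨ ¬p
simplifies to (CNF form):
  m ∨ q ∨ ¬p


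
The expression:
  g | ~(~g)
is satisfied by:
  {g: True}


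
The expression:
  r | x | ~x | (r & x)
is always true.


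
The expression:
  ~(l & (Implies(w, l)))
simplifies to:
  ~l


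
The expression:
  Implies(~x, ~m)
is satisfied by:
  {x: True, m: False}
  {m: False, x: False}
  {m: True, x: True}


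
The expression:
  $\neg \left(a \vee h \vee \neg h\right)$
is never true.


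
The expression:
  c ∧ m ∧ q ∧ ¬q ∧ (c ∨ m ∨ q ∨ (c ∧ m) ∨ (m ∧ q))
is never true.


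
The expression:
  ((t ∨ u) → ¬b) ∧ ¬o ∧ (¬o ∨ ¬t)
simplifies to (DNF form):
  (¬b ∧ ¬o) ∨ (¬b ∧ ¬o ∧ ¬t) ∨ (¬b ∧ ¬o ∧ ¬u) ∨ (¬o ∧ ¬t ∧ ¬u)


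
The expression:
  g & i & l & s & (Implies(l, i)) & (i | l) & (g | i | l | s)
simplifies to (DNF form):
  g & i & l & s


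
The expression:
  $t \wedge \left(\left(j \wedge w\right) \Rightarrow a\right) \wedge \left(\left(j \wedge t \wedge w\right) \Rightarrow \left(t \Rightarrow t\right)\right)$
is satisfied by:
  {t: True, a: True, w: False, j: False}
  {t: True, w: False, a: False, j: False}
  {t: True, j: True, a: True, w: False}
  {t: True, j: True, w: False, a: False}
  {t: True, a: True, w: True, j: False}
  {t: True, w: True, a: False, j: False}
  {t: True, j: True, w: True, a: True}


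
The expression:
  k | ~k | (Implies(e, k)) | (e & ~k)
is always true.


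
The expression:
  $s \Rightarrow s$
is always true.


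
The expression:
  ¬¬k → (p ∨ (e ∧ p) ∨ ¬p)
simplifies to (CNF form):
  True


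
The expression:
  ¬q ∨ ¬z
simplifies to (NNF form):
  ¬q ∨ ¬z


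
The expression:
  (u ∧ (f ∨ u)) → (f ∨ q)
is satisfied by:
  {q: True, f: True, u: False}
  {q: True, f: False, u: False}
  {f: True, q: False, u: False}
  {q: False, f: False, u: False}
  {q: True, u: True, f: True}
  {q: True, u: True, f: False}
  {u: True, f: True, q: False}


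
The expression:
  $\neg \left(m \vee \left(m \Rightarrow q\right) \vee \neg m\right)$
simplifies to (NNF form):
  $\text{False}$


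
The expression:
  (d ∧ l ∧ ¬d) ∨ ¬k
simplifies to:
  ¬k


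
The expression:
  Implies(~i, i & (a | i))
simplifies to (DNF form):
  i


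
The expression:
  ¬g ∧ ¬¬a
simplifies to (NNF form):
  a ∧ ¬g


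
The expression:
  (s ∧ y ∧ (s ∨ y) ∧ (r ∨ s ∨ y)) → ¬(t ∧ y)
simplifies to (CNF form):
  ¬s ∨ ¬t ∨ ¬y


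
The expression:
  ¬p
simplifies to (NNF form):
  ¬p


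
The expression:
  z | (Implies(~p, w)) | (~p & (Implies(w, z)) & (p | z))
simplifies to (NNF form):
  p | w | z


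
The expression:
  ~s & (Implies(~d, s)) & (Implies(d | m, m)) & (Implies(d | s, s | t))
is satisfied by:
  {t: True, m: True, d: True, s: False}


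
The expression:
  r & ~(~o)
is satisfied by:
  {r: True, o: True}


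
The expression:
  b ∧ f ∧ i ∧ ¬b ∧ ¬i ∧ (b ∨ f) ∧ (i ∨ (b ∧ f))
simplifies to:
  False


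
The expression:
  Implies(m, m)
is always true.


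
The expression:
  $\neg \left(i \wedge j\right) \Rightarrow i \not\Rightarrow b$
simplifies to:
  $i \wedge \left(j \vee \neg b\right)$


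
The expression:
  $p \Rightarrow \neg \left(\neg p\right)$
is always true.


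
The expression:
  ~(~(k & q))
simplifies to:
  k & q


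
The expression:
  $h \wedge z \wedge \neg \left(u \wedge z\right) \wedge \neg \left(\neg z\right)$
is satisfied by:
  {h: True, z: True, u: False}


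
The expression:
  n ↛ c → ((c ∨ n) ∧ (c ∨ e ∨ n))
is always true.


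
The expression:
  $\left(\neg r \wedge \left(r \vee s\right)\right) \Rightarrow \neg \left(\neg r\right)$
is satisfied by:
  {r: True, s: False}
  {s: False, r: False}
  {s: True, r: True}


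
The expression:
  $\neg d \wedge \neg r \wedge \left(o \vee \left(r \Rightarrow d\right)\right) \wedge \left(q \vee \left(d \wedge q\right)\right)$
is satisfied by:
  {q: True, d: False, r: False}


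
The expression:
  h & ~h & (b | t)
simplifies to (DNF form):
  False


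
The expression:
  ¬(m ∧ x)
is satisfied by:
  {m: False, x: False}
  {x: True, m: False}
  {m: True, x: False}
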